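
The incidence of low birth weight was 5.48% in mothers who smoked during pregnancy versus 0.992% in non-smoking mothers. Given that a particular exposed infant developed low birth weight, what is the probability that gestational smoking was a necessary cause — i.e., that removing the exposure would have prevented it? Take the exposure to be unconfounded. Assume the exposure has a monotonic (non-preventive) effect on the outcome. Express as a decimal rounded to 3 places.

p₁ = 0.0548, p₀ = 0.00992.
Under exogeneity and monotonicity, PN = (p₁ − p₀) / p₁.
PN = (0.0548 − 0.00992) / 0.0548 = 0.04488 / 0.0548 ≈ 0.8190

PN ≈ 0.819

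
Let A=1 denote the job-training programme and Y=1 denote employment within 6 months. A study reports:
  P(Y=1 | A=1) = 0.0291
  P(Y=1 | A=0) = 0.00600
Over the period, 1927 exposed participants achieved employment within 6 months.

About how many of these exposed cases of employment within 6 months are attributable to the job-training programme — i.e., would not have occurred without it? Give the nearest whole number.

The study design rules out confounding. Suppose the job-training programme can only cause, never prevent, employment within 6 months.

Let p₁ = 0.0291, p₀ = 0.006.
PN = (p₁ − p₀)/p₁ = (0.0291 − 0.006) / 0.0291 ≈ 0.79381.
Attributable cases ≈ PN × (exposed cases) = 0.79381 × 1927 ≈ 1529.68.

about 1530 cases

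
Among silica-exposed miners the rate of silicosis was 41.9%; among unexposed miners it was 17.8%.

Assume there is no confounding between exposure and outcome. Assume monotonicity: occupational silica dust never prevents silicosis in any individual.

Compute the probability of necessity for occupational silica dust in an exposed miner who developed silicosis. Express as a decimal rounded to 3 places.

PN ≈ 0.575

p₁ = 0.419, p₀ = 0.178.
Under exogeneity and monotonicity, PN = (p₁ − p₀) / p₁.
PN = (0.419 − 0.178) / 0.419 = 0.241 / 0.419 ≈ 0.5752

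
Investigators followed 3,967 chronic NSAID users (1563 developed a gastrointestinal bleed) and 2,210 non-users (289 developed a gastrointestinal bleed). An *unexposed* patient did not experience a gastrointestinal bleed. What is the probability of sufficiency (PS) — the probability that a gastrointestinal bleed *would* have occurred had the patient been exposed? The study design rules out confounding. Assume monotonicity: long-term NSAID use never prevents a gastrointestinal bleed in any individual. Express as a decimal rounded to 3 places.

p₁ = P(outcome | exposed) = 1563/3967 = 0.394
p₀ = P(outcome | unexposed) = 289/2210 = 0.13077
Under exogeneity and monotonicity, PS = (p₁ − p₀) / (1 − p₀).
PS = (0.394 − 0.13077) / (1 − 0.13077) = 0.26323 / 0.86923 ≈ 0.3028

PS ≈ 0.303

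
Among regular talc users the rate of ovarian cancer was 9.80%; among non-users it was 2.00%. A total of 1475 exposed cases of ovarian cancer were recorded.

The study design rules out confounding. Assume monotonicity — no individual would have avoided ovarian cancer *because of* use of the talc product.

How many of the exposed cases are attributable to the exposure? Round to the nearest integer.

about 1174 cases

p₁ = 0.098, p₀ = 0.02.
PN = (p₁ − p₀)/p₁ = (0.098 − 0.02) / 0.098 ≈ 0.79592.
Attributable cases ≈ PN × (exposed cases) = 0.79592 × 1475 ≈ 1173.98.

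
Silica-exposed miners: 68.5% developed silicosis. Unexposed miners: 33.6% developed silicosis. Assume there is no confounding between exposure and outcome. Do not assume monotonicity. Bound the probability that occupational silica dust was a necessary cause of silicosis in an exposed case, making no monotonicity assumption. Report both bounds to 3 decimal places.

p₁ = 0.685, p₀ = 0.336.
Under exogeneity alone the bounds on PN are max{0,(p₁−p₀)/p₁} ≤ PN ≤ min{1,(1−p₀)/p₁}.
  lower = (p₁ − p₀)/p₁ = 0.349 / 0.685 ≈ 0.5095
  upper = min{1, (1 − p₀)/p₁} = 0.664 / 0.685 ≈ 0.9693

0.509 ≤ PN ≤ 0.969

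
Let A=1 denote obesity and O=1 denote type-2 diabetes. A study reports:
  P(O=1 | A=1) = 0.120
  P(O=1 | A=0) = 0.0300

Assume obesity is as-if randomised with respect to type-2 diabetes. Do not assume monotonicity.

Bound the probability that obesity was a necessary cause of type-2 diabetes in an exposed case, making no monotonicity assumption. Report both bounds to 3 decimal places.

Let p₁ = 0.12, p₀ = 0.03.
Under exogeneity alone the bounds on PN are max{0,(p₁−p₀)/p₁} ≤ PN ≤ min{1,(1−p₀)/p₁}.
  lower = (p₁ − p₀)/p₁ = 0.09 / 0.12 ≈ 0.7500
  upper = min{1, (1 − p₀)/p₁} = 0.97 / 0.12 ≈ 8.0833 → capped at 1

0.750 ≤ PN ≤ 1.000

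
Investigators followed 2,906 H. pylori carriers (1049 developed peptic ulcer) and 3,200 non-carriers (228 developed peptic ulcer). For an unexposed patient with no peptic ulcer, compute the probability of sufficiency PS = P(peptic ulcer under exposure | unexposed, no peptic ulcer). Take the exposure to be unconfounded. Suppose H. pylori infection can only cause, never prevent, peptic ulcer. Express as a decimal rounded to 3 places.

PS ≈ 0.312

p₁ = P(outcome | exposed) = 1049/2906 = 0.36098
p₀ = P(outcome | unexposed) = 228/3200 = 0.07125
Under exogeneity and monotonicity, PS = (p₁ − p₀) / (1 − p₀).
PS = (0.36098 − 0.07125) / (1 − 0.07125) = 0.28973 / 0.92875 ≈ 0.3120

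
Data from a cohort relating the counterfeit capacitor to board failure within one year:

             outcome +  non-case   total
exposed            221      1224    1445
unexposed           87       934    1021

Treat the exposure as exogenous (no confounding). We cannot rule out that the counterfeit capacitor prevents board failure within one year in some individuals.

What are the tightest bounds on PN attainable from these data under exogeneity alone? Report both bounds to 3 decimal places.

0.443 ≤ PN ≤ 1.000

p₁ = P(outcome | exposed) = 221/1445 = 0.15294
p₀ = P(outcome | unexposed) = 87/1021 = 0.085211
Under exogeneity alone the bounds on PN are max{0,(p₁−p₀)/p₁} ≤ PN ≤ min{1,(1−p₀)/p₁}.
  lower = (p₁ − p₀)/p₁ = 0.067731 / 0.15294 ≈ 0.4429
  upper = min{1, (1 − p₀)/p₁} = 0.91479 / 0.15294 ≈ 5.9813 → capped at 1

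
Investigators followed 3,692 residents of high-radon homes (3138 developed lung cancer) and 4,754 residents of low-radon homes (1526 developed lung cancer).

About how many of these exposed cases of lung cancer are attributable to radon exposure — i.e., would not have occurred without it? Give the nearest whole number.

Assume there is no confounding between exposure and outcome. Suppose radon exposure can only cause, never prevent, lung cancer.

p₁ = P(outcome | exposed) = 3138/3692 = 0.84995
p₀ = P(outcome | unexposed) = 1526/4754 = 0.32099
PN = (p₁ − p₀)/p₁ = (0.84995 − 0.32099) / 0.84995 ≈ 0.62234.
Attributable cases ≈ PN × (exposed cases) = 0.62234 × 3138 ≈ 1952.89.

about 1953 cases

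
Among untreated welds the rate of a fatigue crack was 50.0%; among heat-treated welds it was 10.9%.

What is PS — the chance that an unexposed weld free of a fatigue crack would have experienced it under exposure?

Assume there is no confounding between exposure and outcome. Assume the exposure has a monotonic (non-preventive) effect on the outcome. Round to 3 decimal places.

p₁ = 0.5, p₀ = 0.109.
Under exogeneity and monotonicity, PS = (p₁ − p₀) / (1 − p₀).
PS = (0.5 − 0.109) / (1 − 0.109) = 0.391 / 0.891 ≈ 0.4388

PS ≈ 0.439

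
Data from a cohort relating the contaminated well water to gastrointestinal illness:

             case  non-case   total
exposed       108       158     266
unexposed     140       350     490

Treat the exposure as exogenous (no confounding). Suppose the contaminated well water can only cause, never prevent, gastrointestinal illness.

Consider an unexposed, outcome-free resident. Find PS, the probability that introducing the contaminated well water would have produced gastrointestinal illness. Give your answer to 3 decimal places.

PS ≈ 0.168

p₁ = P(outcome | exposed) = 108/266 = 0.40602
p₀ = P(outcome | unexposed) = 140/490 = 0.28571
Under exogeneity and monotonicity, PS = (p₁ − p₀)/(1 − p₀).
PS = (0.40602 − 0.28571) / 0.71429 ≈ 0.1684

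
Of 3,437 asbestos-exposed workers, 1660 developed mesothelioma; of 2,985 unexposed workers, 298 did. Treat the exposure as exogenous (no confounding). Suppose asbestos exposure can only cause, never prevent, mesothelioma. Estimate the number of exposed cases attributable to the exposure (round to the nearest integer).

p₁ = P(outcome | exposed) = 1660/3437 = 0.48298
p₀ = P(outcome | unexposed) = 298/2985 = 0.099832
PN = (p₁ − p₀)/p₁ = (0.48298 − 0.099832) / 0.48298 ≈ 0.79330.
Attributable cases ≈ PN × (exposed cases) = 0.79330 × 1660 ≈ 1316.88.

about 1317 cases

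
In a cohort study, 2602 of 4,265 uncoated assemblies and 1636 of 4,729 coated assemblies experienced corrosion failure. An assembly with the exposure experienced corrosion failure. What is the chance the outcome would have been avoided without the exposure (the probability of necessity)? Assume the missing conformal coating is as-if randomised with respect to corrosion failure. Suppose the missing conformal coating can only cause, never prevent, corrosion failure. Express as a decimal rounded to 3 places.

PN ≈ 0.433

p₁ = P(outcome | exposed) = 2602/4265 = 0.61008
p₀ = P(outcome | unexposed) = 1636/4729 = 0.34595
Under exogeneity and monotonicity, PN = (p₁ − p₀) / p₁.
PN = (0.61008 − 0.34595) / 0.61008 = 0.26413 / 0.61008 ≈ 0.4329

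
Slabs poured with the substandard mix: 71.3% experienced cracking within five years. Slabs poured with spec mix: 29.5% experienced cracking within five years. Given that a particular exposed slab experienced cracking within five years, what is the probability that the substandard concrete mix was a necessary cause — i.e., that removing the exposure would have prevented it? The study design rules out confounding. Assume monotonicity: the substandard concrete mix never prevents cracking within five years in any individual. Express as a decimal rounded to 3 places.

p₁ = 0.713, p₀ = 0.295.
Under exogeneity and monotonicity, PN = (p₁ − p₀) / p₁.
PN = (0.713 − 0.295) / 0.713 = 0.418 / 0.713 ≈ 0.5863

PN ≈ 0.586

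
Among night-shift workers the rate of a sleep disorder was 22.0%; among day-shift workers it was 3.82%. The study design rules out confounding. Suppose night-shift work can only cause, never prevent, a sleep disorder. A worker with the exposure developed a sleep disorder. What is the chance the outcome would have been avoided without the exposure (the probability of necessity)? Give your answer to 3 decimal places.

p₁ = 0.22, p₀ = 0.0382.
Under exogeneity and monotonicity, PN = (p₁ − p₀) / p₁.
PN = (0.22 − 0.0382) / 0.22 = 0.1818 / 0.22 ≈ 0.8264

PN ≈ 0.826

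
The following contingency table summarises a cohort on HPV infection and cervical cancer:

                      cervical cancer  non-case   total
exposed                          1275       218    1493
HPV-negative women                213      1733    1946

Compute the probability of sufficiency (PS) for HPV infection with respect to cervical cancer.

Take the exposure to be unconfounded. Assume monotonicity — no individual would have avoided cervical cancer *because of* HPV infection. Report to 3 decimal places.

p₁ = P(outcome | exposed) = 1275/1493 = 0.85399
p₀ = P(outcome | unexposed) = 213/1946 = 0.10946
Under exogeneity and monotonicity, PS = (p₁ − p₀) / (1 − p₀).
PS = (0.85399 − 0.10946) / (1 − 0.10946) = 0.74453 / 0.89054 ≈ 0.8360

PS ≈ 0.836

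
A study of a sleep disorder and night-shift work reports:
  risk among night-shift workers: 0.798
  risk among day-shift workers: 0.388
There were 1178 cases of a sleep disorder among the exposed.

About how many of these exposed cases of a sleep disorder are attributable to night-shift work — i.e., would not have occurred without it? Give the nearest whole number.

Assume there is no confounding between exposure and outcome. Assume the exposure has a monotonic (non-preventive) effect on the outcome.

Let p₁ = 0.798, p₀ = 0.388.
PN = (p₁ − p₀)/p₁ = (0.798 − 0.388) / 0.798 ≈ 0.51378.
Attributable cases ≈ PN × (exposed cases) = 0.51378 × 1178 ≈ 605.24.

about 605 cases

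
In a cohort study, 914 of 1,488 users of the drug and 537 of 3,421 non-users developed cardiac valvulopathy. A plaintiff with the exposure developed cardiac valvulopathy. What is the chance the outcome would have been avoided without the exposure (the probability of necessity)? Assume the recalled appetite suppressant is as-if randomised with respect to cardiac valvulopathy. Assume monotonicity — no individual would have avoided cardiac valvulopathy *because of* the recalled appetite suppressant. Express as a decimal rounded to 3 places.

p₁ = P(outcome | exposed) = 914/1488 = 0.61425
p₀ = P(outcome | unexposed) = 537/3421 = 0.15697
Under exogeneity and monotonicity, PN = (p₁ − p₀) / p₁.
PN = (0.61425 − 0.15697) / 0.61425 = 0.45728 / 0.61425 ≈ 0.7444

PN ≈ 0.744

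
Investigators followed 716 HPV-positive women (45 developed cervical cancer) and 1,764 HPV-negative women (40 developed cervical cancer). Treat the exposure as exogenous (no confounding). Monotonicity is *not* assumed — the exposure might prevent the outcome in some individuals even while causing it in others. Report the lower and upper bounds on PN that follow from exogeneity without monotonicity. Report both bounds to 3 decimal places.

p₁ = P(outcome | exposed) = 45/716 = 0.062849
p₀ = P(outcome | unexposed) = 40/1764 = 0.022676
Under exogeneity alone the bounds on PN are max{0,(p₁−p₀)/p₁} ≤ PN ≤ min{1,(1−p₀)/p₁}.
  lower = (p₁ − p₀)/p₁ = 0.040173 / 0.062849 ≈ 0.6392
  upper = min{1, (1 − p₀)/p₁} = 0.97732 / 0.062849 ≈ 15.5503 → capped at 1

0.639 ≤ PN ≤ 1.000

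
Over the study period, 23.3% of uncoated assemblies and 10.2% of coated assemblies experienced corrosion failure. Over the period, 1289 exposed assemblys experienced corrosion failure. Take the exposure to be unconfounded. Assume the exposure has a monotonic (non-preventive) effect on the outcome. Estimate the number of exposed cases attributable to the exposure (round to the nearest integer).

about 725 cases

p₁ = 0.233, p₀ = 0.102.
PN = (p₁ − p₀)/p₁ = (0.233 − 0.102) / 0.233 ≈ 0.56223.
Attributable cases ≈ PN × (exposed cases) = 0.56223 × 1289 ≈ 724.72.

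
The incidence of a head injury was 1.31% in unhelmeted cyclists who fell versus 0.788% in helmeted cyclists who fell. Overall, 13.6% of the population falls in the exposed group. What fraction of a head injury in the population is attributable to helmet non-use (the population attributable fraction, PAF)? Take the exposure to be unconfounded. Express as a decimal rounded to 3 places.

PAF ≈ 0.083

p₁ = 0.0131, p₀ = 0.00788.
Overall risk P(Y=1) = π·p₁ + (1−π)·p₀ = 0.136×0.0131 + 0.864×0.00788 = 0.0085899.
Under exogeneity, PAF = [P(Y=1) − p₀] / P(Y=1).
PAF = (0.0085899 − 0.00788) / 0.0085899 ≈ 0.0826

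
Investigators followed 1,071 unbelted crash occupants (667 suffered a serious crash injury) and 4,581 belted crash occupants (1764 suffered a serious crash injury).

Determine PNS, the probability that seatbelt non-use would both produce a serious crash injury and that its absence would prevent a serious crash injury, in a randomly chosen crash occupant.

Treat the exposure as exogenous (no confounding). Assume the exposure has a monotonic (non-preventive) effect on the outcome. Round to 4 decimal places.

PNS ≈ 0.2377

p₁ = P(outcome | exposed) = 667/1071 = 0.62278
p₀ = P(outcome | unexposed) = 1764/4581 = 0.38507
Under exogeneity and monotonicity, PNS = p₁ − p₀.
PNS = 0.62278 − 0.38507 = 0.23771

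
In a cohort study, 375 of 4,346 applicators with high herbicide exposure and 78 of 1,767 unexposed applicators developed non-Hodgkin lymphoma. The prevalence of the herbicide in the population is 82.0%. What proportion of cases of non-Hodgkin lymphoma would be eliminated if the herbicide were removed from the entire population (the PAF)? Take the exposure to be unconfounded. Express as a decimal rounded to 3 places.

PAF ≈ 0.439

p₁ = P(outcome | exposed) = 375/4346 = 0.086286
p₀ = P(outcome | unexposed) = 78/1767 = 0.044143
Overall risk P(Y=1) = π·p₁ + (1−π)·p₀ = 0.82×0.086286 + 0.18×0.044143 = 0.0787.
Under exogeneity, PAF = [P(Y=1) − p₀] / P(Y=1).
PAF = (0.0787 − 0.044143) / 0.0787 ≈ 0.4391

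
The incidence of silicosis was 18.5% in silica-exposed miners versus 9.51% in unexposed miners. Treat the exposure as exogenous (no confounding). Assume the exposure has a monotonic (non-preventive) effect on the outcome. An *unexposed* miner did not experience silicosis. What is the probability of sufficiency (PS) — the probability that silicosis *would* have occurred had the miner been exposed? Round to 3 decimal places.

PS ≈ 0.099

p₁ = 0.185, p₀ = 0.0951.
Under exogeneity and monotonicity, PS = (p₁ − p₀) / (1 − p₀).
PS = (0.185 − 0.0951) / (1 − 0.0951) = 0.0899 / 0.9049 ≈ 0.0993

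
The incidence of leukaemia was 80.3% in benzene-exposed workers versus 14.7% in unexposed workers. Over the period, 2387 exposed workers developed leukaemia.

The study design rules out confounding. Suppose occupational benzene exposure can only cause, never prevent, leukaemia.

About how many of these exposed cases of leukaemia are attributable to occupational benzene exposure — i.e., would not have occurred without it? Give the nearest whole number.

about 1950 cases

p₁ = 0.803, p₀ = 0.147.
PN = (p₁ − p₀)/p₁ = (0.803 − 0.147) / 0.803 ≈ 0.81694.
Attributable cases ≈ PN × (exposed cases) = 0.81694 × 2387 ≈ 1950.03.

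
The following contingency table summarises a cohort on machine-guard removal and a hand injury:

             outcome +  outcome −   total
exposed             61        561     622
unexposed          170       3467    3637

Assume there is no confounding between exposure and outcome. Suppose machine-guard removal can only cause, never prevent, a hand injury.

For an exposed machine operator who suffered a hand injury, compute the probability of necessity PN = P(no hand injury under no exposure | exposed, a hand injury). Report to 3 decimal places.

p₁ = P(outcome | exposed) = 61/622 = 0.098071
p₀ = P(outcome | unexposed) = 170/3637 = 0.046742
Under exogeneity and monotonicity, PN = (p₁ − p₀) / p₁.
PN = (0.098071 − 0.046742) / 0.098071 = 0.051329 / 0.098071 ≈ 0.5234

PN ≈ 0.523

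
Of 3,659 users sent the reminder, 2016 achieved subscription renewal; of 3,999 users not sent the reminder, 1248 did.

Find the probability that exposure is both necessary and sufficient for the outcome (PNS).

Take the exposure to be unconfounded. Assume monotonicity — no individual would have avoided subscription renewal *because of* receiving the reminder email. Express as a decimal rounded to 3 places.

PNS ≈ 0.239

p₁ = P(outcome | exposed) = 2016/3659 = 0.55097
p₀ = P(outcome | unexposed) = 1248/3999 = 0.31208
Under exogeneity and monotonicity, PNS = p₁ − p₀.
PNS = 0.55097 − 0.31208 = 0.23889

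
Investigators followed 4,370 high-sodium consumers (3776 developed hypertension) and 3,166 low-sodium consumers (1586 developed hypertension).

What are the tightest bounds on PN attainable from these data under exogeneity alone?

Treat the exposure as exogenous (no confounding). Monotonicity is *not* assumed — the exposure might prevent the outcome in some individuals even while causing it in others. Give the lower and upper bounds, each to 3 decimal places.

0.420 ≤ PN ≤ 0.578

p₁ = P(outcome | exposed) = 3776/4370 = 0.86407
p₀ = P(outcome | unexposed) = 1586/3166 = 0.50095
Under exogeneity alone the bounds on PN are max{0,(p₁−p₀)/p₁} ≤ PN ≤ min{1,(1−p₀)/p₁}.
  lower = (p₁ − p₀)/p₁ = 0.36313 / 0.86407 ≈ 0.4202
  upper = min{1, (1 − p₀)/p₁} = 0.49905 / 0.86407 ≈ 0.5776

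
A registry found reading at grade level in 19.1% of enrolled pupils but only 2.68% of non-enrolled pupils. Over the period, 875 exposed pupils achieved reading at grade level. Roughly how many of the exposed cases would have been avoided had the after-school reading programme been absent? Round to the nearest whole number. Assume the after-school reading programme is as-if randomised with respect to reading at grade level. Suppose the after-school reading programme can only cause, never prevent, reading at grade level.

p₁ = 0.191, p₀ = 0.0268.
PN = (p₁ − p₀)/p₁ = (0.191 − 0.0268) / 0.191 ≈ 0.85969.
Attributable cases ≈ PN × (exposed cases) = 0.85969 × 875 ≈ 752.23.

about 752 cases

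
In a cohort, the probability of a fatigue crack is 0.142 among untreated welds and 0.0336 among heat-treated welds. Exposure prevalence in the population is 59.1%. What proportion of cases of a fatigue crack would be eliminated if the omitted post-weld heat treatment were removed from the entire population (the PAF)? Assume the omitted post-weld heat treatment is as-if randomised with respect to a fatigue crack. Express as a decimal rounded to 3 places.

PAF ≈ 0.656

Let p₁ = 0.142, p₀ = 0.0336.
Overall risk P(Y=1) = π·p₁ + (1−π)·p₀ = 0.591×0.142 + 0.409×0.0336 = 0.097664.
Under exogeneity, PAF = [P(Y=1) − p₀] / P(Y=1).
PAF = (0.097664 − 0.0336) / 0.097664 ≈ 0.6560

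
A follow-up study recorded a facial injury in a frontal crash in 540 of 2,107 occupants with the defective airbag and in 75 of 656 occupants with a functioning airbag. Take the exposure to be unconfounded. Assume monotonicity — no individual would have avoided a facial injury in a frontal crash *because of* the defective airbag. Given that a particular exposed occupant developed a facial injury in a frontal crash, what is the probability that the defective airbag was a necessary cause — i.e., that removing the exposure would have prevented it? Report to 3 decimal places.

p₁ = P(outcome | exposed) = 540/2107 = 0.25629
p₀ = P(outcome | unexposed) = 75/656 = 0.11433
Under exogeneity and monotonicity, PN = (p₁ − p₀) / p₁.
PN = (0.25629 − 0.11433) / 0.25629 = 0.14196 / 0.25629 ≈ 0.5539

PN ≈ 0.554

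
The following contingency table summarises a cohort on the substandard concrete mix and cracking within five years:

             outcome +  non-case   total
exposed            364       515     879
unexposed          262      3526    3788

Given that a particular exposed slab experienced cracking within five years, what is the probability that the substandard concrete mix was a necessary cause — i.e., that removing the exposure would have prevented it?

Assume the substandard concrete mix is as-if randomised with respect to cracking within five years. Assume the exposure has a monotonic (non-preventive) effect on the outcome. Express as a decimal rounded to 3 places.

p₁ = P(outcome | exposed) = 364/879 = 0.41411
p₀ = P(outcome | unexposed) = 262/3788 = 0.069166
Under exogeneity and monotonicity, PN = (p₁ − p₀)/p₁.
PN = (0.41411 − 0.069166) / 0.41411 ≈ 0.8330

PN ≈ 0.833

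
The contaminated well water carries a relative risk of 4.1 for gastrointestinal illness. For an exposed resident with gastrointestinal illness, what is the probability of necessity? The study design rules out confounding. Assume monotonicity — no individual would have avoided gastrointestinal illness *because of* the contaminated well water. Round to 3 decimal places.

PN ≈ 0.756

Under exogeneity and monotonicity, PN = (RR − 1) / RR = 1 − 1/RR.
PN = (4.1 − 1) / 4.1 = 3.1 / 4.1 ≈ 0.7561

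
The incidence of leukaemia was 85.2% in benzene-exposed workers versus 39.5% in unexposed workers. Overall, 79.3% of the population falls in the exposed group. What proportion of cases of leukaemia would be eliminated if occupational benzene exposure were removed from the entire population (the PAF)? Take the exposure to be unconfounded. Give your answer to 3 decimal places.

p₁ = 0.852, p₀ = 0.395.
Overall risk P(Y=1) = π·p₁ + (1−π)·p₀ = 0.793×0.852 + 0.207×0.395 = 0.7574.
Under exogeneity, PAF = [P(Y=1) − p₀] / P(Y=1).
PAF = (0.7574 − 0.395) / 0.7574 ≈ 0.4785

PAF ≈ 0.478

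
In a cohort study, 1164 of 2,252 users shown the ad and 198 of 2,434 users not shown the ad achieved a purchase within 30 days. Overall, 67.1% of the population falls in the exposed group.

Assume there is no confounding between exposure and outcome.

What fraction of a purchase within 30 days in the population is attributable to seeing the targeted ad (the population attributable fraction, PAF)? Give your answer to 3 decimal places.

p₁ = P(outcome | exposed) = 1164/2252 = 0.51687
p₀ = P(outcome | unexposed) = 198/2434 = 0.081348
Overall risk P(Y=1) = π·p₁ + (1−π)·p₀ = 0.671×0.51687 + 0.329×0.081348 = 0.37359.
Under exogeneity, PAF = [P(Y=1) − p₀] / P(Y=1).
PAF = (0.37359 − 0.081348) / 0.37359 ≈ 0.7823

PAF ≈ 0.782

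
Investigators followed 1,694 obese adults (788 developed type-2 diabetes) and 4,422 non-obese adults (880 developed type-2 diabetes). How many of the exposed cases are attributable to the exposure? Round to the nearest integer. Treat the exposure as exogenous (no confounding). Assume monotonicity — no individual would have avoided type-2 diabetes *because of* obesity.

about 451 cases

p₁ = P(outcome | exposed) = 788/1694 = 0.46517
p₀ = P(outcome | unexposed) = 880/4422 = 0.199
PN = (p₁ − p₀)/p₁ = (0.46517 − 0.199) / 0.46517 ≈ 0.57219.
Attributable cases ≈ PN × (exposed cases) = 0.57219 × 788 ≈ 450.89.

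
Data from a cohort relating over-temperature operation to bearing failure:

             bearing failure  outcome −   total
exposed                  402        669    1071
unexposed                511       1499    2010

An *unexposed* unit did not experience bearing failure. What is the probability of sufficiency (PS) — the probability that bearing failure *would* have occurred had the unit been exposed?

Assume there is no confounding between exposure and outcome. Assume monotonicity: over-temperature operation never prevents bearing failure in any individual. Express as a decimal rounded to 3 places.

PS ≈ 0.162

p₁ = P(outcome | exposed) = 402/1071 = 0.37535
p₀ = P(outcome | unexposed) = 511/2010 = 0.25423
Under exogeneity and monotonicity, PS = (p₁ − p₀)/(1 − p₀).
PS = (0.37535 − 0.25423) / 0.74577 ≈ 0.1624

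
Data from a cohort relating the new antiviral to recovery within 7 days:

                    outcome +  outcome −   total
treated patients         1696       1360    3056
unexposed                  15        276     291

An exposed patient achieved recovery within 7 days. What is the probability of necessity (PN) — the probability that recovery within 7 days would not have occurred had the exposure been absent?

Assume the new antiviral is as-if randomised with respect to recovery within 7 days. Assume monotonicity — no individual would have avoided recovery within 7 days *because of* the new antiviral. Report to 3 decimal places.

p₁ = P(outcome | exposed) = 1696/3056 = 0.55497
p₀ = P(outcome | unexposed) = 15/291 = 0.051546
Under exogeneity and monotonicity, PN = (p₁ − p₀) / p₁.
PN = (0.55497 − 0.051546) / 0.55497 = 0.50343 / 0.55497 ≈ 0.9071

PN ≈ 0.907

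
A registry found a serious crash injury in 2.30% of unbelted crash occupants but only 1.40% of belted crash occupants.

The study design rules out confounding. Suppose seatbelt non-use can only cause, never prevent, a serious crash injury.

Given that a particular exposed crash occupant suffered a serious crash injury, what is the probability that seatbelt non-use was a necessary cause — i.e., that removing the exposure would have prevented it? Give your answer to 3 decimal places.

PN ≈ 0.391

p₁ = 0.023, p₀ = 0.014.
Under exogeneity and monotonicity, PN = (p₁ − p₀) / p₁.
PN = (0.023 − 0.014) / 0.023 = 0.009 / 0.023 ≈ 0.3913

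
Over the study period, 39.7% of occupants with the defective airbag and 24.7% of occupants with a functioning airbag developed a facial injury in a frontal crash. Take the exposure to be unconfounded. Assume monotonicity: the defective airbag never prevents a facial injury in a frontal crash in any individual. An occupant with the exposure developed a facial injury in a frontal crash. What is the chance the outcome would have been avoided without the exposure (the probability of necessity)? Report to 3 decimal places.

p₁ = 0.397, p₀ = 0.247.
Under exogeneity and monotonicity, PN = (p₁ − p₀) / p₁.
PN = (0.397 − 0.247) / 0.397 = 0.15 / 0.397 ≈ 0.3778

PN ≈ 0.378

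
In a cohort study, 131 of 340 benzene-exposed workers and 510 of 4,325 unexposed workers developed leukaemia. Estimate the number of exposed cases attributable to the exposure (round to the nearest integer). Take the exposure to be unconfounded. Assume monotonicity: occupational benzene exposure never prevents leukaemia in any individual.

p₁ = P(outcome | exposed) = 131/340 = 0.38529
p₀ = P(outcome | unexposed) = 510/4325 = 0.11792
PN = (p₁ − p₀)/p₁ = (0.38529 − 0.11792) / 0.38529 ≈ 0.69395.
Attributable cases ≈ PN × (exposed cases) = 0.69395 × 131 ≈ 90.91.

about 91 cases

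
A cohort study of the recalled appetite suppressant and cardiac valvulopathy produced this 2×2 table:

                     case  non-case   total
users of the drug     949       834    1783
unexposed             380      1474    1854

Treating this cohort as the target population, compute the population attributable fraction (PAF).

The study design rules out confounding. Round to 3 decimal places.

PAF ≈ 0.439

p₁ = P(outcome | exposed) = 949/1783 = 0.53225
p₀ = P(outcome | unexposed) = 380/1854 = 0.20496
Exposure prevalence π = 1783/3637 = 0.49024; overall risk P(Y=1) = 0.36541.
Under exogeneity, PAF = [P(Y=1) − p₀]/P(Y=1).
PAF = (0.36541 − 0.20496) / 0.36541 ≈ 0.4391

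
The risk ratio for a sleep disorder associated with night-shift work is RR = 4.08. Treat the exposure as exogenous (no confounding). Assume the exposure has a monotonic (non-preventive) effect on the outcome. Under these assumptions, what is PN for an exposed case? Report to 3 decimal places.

Under exogeneity and monotonicity, PN = (RR − 1) / RR = 1 − 1/RR.
PN = (4.08 − 1) / 4.08 = 3.08 / 4.08 ≈ 0.7549

PN ≈ 0.755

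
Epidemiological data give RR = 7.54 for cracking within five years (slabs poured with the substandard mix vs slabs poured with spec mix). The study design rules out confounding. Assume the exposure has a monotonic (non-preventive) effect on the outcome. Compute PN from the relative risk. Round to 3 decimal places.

Under exogeneity and monotonicity, PN = (RR − 1) / RR = 1 − 1/RR.
PN = (7.54 − 1) / 7.54 = 6.54 / 7.54 ≈ 0.8674

PN ≈ 0.867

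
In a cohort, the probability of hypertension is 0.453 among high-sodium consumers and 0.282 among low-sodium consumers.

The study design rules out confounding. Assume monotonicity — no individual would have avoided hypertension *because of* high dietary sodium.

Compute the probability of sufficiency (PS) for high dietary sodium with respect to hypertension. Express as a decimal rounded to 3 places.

Let p₁ = 0.453, p₀ = 0.282.
Under exogeneity and monotonicity, PS = (p₁ − p₀) / (1 − p₀).
PS = (0.453 − 0.282) / (1 − 0.282) = 0.171 / 0.718 ≈ 0.2382

PS ≈ 0.238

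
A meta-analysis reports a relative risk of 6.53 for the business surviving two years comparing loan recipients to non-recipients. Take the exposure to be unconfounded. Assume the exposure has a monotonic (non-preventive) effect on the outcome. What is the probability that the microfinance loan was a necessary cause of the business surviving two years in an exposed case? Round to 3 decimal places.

PN ≈ 0.847

Under exogeneity and monotonicity, PN = (RR − 1) / RR = 1 − 1/RR.
PN = (6.53 − 1) / 6.53 = 5.53 / 6.53 ≈ 0.8469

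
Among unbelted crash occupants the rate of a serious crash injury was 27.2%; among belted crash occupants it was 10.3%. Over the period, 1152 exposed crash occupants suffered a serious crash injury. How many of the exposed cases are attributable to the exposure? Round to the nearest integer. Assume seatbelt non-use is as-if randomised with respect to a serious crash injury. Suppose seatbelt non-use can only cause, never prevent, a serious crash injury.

p₁ = 0.272, p₀ = 0.103.
PN = (p₁ − p₀)/p₁ = (0.272 − 0.103) / 0.272 ≈ 0.62132.
Attributable cases ≈ PN × (exposed cases) = 0.62132 × 1152 ≈ 715.76.

about 716 cases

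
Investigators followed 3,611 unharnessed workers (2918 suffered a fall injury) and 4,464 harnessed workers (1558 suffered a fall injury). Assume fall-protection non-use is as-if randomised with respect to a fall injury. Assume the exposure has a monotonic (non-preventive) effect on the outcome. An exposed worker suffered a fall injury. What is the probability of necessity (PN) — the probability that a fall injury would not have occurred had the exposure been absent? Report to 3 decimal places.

PN ≈ 0.568

p₁ = P(outcome | exposed) = 2918/3611 = 0.80809
p₀ = P(outcome | unexposed) = 1558/4464 = 0.34901
Under exogeneity and monotonicity, PN = (p₁ − p₀) / p₁.
PN = (0.80809 − 0.34901) / 0.80809 = 0.45907 / 0.80809 ≈ 0.5681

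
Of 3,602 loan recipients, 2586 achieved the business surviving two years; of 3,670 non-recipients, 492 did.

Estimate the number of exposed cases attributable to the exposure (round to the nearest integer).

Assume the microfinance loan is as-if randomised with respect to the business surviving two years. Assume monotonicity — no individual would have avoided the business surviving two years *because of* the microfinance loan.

about 2103 cases

p₁ = P(outcome | exposed) = 2586/3602 = 0.71793
p₀ = P(outcome | unexposed) = 492/3670 = 0.13406
PN = (p₁ − p₀)/p₁ = (0.71793 − 0.13406) / 0.71793 ≈ 0.81327.
Attributable cases ≈ PN × (exposed cases) = 0.81327 × 2586 ≈ 2103.12.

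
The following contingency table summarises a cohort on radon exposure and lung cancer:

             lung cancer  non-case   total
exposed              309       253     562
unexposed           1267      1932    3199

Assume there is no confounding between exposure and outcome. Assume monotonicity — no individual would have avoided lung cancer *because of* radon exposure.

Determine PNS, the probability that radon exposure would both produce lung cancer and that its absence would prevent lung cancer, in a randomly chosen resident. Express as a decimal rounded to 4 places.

PNS ≈ 0.1538

p₁ = P(outcome | exposed) = 309/562 = 0.54982
p₀ = P(outcome | unexposed) = 1267/3199 = 0.39606
Under exogeneity and monotonicity, PNS = p₁ − p₀.
PNS = 0.54982 − 0.39606 = 0.15376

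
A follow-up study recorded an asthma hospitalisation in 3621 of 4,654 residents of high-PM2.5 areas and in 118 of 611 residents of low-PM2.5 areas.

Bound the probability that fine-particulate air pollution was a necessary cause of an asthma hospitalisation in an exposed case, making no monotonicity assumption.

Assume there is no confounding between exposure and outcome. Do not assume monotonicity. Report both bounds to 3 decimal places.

p₁ = P(outcome | exposed) = 3621/4654 = 0.77804
p₀ = P(outcome | unexposed) = 118/611 = 0.19313
Under exogeneity alone the bounds on PN are max{0,(p₁−p₀)/p₁} ≤ PN ≤ min{1,(1−p₀)/p₁}.
  lower = (p₁ − p₀)/p₁ = 0.58491 / 0.77804 ≈ 0.7518
  upper = min{1, (1 − p₀)/p₁} = 0.80687 / 0.77804 ≈ 1.0371 → capped at 1

0.752 ≤ PN ≤ 1.000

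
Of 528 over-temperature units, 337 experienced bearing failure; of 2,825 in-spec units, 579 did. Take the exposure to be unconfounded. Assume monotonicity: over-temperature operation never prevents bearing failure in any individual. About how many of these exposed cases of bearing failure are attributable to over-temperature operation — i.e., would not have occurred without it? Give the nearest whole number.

about 229 cases

p₁ = P(outcome | exposed) = 337/528 = 0.63826
p₀ = P(outcome | unexposed) = 579/2825 = 0.20496
PN = (p₁ − p₀)/p₁ = (0.63826 − 0.20496) / 0.63826 ≈ 0.67888.
Attributable cases ≈ PN × (exposed cases) = 0.67888 × 337 ≈ 228.78.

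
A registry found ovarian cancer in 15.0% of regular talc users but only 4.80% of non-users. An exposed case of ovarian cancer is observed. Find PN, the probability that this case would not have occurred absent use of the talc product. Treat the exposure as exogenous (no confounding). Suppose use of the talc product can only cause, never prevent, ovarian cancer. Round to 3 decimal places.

p₁ = 0.15, p₀ = 0.048.
Under exogeneity and monotonicity, PN = (p₁ − p₀) / p₁.
PN = (0.15 − 0.048) / 0.15 = 0.102 / 0.15 ≈ 0.6800

PN ≈ 0.680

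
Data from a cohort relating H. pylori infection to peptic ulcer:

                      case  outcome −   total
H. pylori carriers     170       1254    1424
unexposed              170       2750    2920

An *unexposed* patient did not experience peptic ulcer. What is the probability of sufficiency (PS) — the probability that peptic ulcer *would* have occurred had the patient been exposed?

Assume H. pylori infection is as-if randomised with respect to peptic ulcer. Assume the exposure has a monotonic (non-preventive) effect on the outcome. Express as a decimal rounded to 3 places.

p₁ = P(outcome | exposed) = 170/1424 = 0.11938
p₀ = P(outcome | unexposed) = 170/2920 = 0.058219
Under exogeneity and monotonicity, PS = (p₁ − p₀) / (1 − p₀).
PS = (0.11938 − 0.058219) / (1 − 0.058219) = 0.061163 / 0.94178 ≈ 0.0649

PS ≈ 0.065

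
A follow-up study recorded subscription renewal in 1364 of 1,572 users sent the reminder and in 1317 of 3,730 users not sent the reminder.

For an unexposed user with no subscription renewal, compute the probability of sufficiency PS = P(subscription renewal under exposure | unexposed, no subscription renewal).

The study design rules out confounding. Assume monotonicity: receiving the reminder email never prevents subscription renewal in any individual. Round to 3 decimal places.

PS ≈ 0.795

p₁ = P(outcome | exposed) = 1364/1572 = 0.86768
p₀ = P(outcome | unexposed) = 1317/3730 = 0.35308
Under exogeneity and monotonicity, PS = (p₁ − p₀) / (1 − p₀).
PS = (0.86768 − 0.35308) / (1 − 0.35308) = 0.5146 / 0.64692 ≈ 0.7955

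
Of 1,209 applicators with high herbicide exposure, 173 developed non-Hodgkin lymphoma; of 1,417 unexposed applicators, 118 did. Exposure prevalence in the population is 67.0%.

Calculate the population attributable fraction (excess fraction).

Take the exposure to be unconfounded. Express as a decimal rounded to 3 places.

p₁ = P(outcome | exposed) = 173/1209 = 0.14309
p₀ = P(outcome | unexposed) = 118/1417 = 0.083275
Overall risk P(Y=1) = π·p₁ + (1−π)·p₀ = 0.67×0.14309 + 0.33×0.083275 = 0.12335.
Under exogeneity, PAF = [P(Y=1) − p₀] / P(Y=1).
PAF = (0.12335 − 0.083275) / 0.12335 ≈ 0.3249

PAF ≈ 0.325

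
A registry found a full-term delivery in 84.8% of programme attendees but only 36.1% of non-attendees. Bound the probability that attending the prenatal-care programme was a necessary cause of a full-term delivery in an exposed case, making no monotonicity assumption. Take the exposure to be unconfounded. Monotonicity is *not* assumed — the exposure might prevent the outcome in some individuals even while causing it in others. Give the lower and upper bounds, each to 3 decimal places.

p₁ = 0.848, p₀ = 0.361.
Under exogeneity alone the bounds on PN are max{0,(p₁−p₀)/p₁} ≤ PN ≤ min{1,(1−p₀)/p₁}.
  lower = (p₁ − p₀)/p₁ = 0.487 / 0.848 ≈ 0.5743
  upper = min{1, (1 − p₀)/p₁} = 0.639 / 0.848 ≈ 0.7535

0.574 ≤ PN ≤ 0.754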